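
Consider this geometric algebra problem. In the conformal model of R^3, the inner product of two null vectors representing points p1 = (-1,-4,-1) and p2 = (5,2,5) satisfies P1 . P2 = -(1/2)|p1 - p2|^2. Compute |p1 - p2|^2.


p1 - p2 = (-6, -6, -6)
|p1 - p2|^2 = (-6)^2 + (-6)^2 + (-6)^2
= 36 + 36 + 36
= 108


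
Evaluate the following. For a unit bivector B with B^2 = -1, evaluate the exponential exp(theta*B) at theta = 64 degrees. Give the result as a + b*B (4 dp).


For a unit bivector B with B^2 = -1, the exponential series gives
e^(theta*B) = cos(theta) + sin(theta)*B (the GA analogue of Euler's formula).
theta = 64 degrees = 1.117011 rad
cos(64 deg) = 0.4384
sin(64 deg) = 0.8988
exp(theta*B) = 0.4384 + 0.8988*B


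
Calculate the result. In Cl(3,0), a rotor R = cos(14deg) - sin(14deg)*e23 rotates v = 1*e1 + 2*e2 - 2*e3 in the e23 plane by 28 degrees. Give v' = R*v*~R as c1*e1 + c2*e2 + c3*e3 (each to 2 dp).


Rotor R = cos(14deg) - sin(14deg)*e23
Rotation angle theta = 2 * 14 = 28 degrees in the e23 plane (e2 -> e3).
The component perpendicular to the plane (e1) is invariant: v'_1 = v1 = 1.00
cos(28deg) = 0.8829, sin(28deg) = 0.4695
v'_2 = v2*cos(theta) - v3*sin(theta) = 2*0.8829 - (-2)*0.4695 = 2.70
v'_3 = v2*sin(theta) + v3*cos(theta) = 2*0.4695 + (-2)*0.8829 = -0.83
v' = 1.00*e1 + 2.70*e2 - 0.83*e3


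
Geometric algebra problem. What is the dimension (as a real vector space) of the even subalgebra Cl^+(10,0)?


Even subalgebra dimension = 2^(n-1)
n = 10 + 0 = 10
2^(10 - 1) = 2^9 = 512
Verification: sum of C(10,k) for even k = 1 + 45 + 210 + 210 + 45 + 1 = 512
Result = 512


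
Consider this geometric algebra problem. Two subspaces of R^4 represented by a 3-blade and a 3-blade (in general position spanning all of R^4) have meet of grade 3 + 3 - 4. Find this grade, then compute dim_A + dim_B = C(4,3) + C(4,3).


Meet grade = grade(A) + grade(B) - n
= 3 + 3 - 4 = 2
C(4,3) = 4
C(4,3) = 4
dim_A + dim_B = 4 + 4 = 8


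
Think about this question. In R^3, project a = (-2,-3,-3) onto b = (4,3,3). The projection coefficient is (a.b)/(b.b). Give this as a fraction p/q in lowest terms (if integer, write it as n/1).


Projection coefficient = (a . b) / (b . b)
a . b = (-2)*4 + (-3)*3 + (-3)*3
= -8 + (-9) + (-9) = -26
b . b = 4^2 + 3^2 + 3^2
= 16 + 9 + 9 = 34
Coefficient = -26/34
In lowest terms: -13/17


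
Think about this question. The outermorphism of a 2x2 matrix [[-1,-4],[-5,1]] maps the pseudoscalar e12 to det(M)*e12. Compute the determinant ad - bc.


The outermorphism of a linear map f sends e1^e2 to f(e1)^f(e2).
f(e1) = -1*e1 - 5*e2
f(e2) = -4*e1 + 1*e2
f(e1) ^ f(e2) = (-1*e1 - 5*e2) ^ (-4*e1 + 1*e2)
= (-1)*1*e12 + (-5)*(-4)*e21
= (-1 - 20)*e12
= -21*e12
Coefficient = -21


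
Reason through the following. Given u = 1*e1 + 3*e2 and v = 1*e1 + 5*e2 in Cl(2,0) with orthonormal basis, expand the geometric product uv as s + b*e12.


Expand: (1*e1 + 3*e2)(1*e1 + 5*e2)
= 1*1*e1e1 + 1*5*e1e2 + 3*1*e2e1 + 3*5*e2e2
Using e1^2 = e2^2 = 1, e2e1 = -e1e2:
Scalar part s = 1*1 + 3*5 = 1 + 15 = 16
Bivector part b = 1*5 - 3*1 = 5 - 3 = 2
uv = 16 + 2*e12


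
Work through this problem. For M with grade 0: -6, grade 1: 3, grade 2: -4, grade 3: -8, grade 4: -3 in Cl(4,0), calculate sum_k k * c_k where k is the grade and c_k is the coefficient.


Grade-weighted sum = sum of grade_k * coefficient_k
0*(-6) = 0
1*3 = 3
2*(-4) = -8
3*(-8) = -24
4*(-3) = -12
Total = 0 + 3 + (-8) + (-24) + (-12) = -41


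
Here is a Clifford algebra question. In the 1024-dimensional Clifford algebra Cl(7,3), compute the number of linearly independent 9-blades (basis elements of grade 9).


Number of grade-k basis blades in Cl(p,q) with n = p + q is C(n, k).
n = 7 + 3 = 10
C(10, 9) = 10! / (9! * 1!)
= 3628800 / (362880 * 1)
= 10


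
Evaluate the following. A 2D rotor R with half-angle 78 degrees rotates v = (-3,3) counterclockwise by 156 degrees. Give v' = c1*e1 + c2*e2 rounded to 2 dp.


Rotor R = cos(78deg) - sin(78deg)*e12
Rotation angle theta = 2 * 78 = 156 degrees
v' = R*v*~R rotates v by theta.
cos(156deg) = -0.9135, sin(156deg) = 0.4067
v'_1 = -3*cos(156deg) - 3*sin(156deg)
= -3*(-0.9135) - 3*0.4067
= 1.52
v'_2 = -3*sin(156deg) + 3*cos(156deg)
= -3*0.4067 + 3*(-0.9135)
= -3.96
v' = 1.52*e1 - 3.96*e2


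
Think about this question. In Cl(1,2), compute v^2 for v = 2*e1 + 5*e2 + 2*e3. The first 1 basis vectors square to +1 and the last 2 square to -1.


v^2 = sum of c_i^2 * e_i^2
Positive signature terms (e_i^2 = +1): 2^2 = 4
Negative signature terms (e_j^2 = -1): 5^2 + 2^2 = 29
v^2 = 4 - 29 = -25


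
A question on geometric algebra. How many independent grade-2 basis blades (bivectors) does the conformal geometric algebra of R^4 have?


The conformal model of R^4 uses Cl(5,1) with m = 4 + 2 = 6 generators.
Number of grade-2 blades = C(m, 2) = C(6, 2)
= 6*5/2 = 15


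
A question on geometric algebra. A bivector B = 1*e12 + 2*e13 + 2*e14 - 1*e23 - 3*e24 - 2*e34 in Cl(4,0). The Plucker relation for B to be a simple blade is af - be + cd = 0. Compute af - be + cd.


Plucker relation: af - be + cd
a*f = 1*(-2) = -2
b*e = 2*(-3) = -6
c*d = 2*(-1) = -2
af - be + cd = -2 - (-6) + (-2)
= 2


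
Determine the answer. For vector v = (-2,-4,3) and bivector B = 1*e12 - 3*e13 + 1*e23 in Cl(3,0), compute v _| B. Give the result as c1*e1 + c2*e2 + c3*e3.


Left contraction v _| B = <vB>_1 (grade-1 part of the geometric product vB).
Using e1_|e12 = e2, e2_|e12 = -e1, e1_|e13 = e3, e3_|e13 = -e1, e2_|e23 = e3, e3_|e23 = -e2:
e1 coeff: -v2*b12 - v3*b13 = -(-4)*(1) - (3)*(-3) = 13
e2 coeff: v1*b12 - v3*b23 = (-2)*(1) - (3)*(1) = -5
e3 coeff: v1*b13 + v2*b23 = (-2)*(-3) + (-4)*(1) = 2
v _| B = 13*e1 - 5*e2 + 2*e3


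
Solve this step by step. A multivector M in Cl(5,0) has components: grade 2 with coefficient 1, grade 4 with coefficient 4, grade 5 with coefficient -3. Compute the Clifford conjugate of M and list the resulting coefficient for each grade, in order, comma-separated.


Clifford conjugate sign for grade k: (-1)^(k(k+1)/2)
Grade 2: (-1)^(2*3/2) = (-1)^3 = -1, coeff 1 -> -1
Grade 4: (-1)^(4*5/2) = (-1)^10 = 1, coeff 4 -> 4
Grade 5: (-1)^(5*6/2) = (-1)^15 = -1, coeff -3 -> 3
Conjugated coefficients: -1, 4, 3


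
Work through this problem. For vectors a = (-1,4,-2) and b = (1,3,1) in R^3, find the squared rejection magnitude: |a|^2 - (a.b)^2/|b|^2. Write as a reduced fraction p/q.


|a|^2 = (-1)^2 + 4^2 + (-2)^2 = 21
|b|^2 = 1^2 + 3^2 + 1^2 = 11
a . b = (-1)*1 + 4*3 + (-2)*1 = 9
(a.b)^2 = 9^2 = 81
|rej|^2 = 21 - 81/11
= (231 - 81)/11
= 150/11
In lowest terms: 150/11


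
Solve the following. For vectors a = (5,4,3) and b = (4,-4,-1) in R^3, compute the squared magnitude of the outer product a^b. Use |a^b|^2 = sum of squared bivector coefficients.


a wedge b = (a1*b2 - a2*b1)*e12 + (a1*b3 - a3*b1)*e13 + (a2*b3 - a3*b2)*e23
e12 coeff: 5*(-4) - 4*4 = -20 - 16 = -36
e13 coeff: 5*(-1) - 3*4 = -5 - 12 = -17
e23 coeff: 4*(-1) - 3*(-4) = -4 - (-12) = 8
|a wedge b|^2 = (-36)^2 + (-17)^2 + 8^2
= 1296 + 289 + 64
= 1649


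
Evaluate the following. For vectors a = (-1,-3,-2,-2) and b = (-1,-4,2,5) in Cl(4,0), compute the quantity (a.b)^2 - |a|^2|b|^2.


a . b = (-1)*(-1) + (-3)*(-4) + (-2)*2 + (-2)*5
= 1 + 12 + (-4) + (-10) = -1
|a|^2 = (-1)^2 + (-3)^2 + (-2)^2 + (-2)^2 = 18
|b|^2 = (-1)^2 + (-4)^2 + 2^2 + 5^2 = 46
(a.b)^2 = (-1)^2 = 1
|a|^2 * |b|^2 = 18 * 46 = 828
Result = 1 - 828 = -827


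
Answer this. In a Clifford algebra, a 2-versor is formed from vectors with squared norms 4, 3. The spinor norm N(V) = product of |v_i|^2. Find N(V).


Spinor norm N(V) = |v1|^2 * |v2|^2 * ... * |v2|^2
= 4 * 3
Running product: 4, 12
N(V) = 12


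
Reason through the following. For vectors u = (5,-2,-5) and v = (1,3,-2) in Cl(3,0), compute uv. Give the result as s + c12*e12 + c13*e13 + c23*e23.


In Cl(3,0): e_i^2 = 1, e_ie_j = -e_je_i for i != j.
Scalar part = u . v = 5*1 + (-2)*3 + (-5)*(-2)
= 5 + (-6) + 10 = 9
e12 coeff = 5*3 - (-2)*1 = 15 - (-2) = 17
e13 coeff = 5*(-2) - (-5)*1 = -10 - (-5) = -5
e23 coeff = (-2)*(-2) - (-5)*3 = 4 - (-15) = 19
uv = 9 + 17*e12 - 5*e13 + 19*e23


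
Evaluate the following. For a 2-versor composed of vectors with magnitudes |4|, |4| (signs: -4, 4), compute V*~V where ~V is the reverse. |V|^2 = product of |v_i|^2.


Each vector v_i has |v_i|^2 = s_i^2
Squared scales: (-4)^2 = 16, 4^2 = 16
|V|^2 = 16 * 16
= 256


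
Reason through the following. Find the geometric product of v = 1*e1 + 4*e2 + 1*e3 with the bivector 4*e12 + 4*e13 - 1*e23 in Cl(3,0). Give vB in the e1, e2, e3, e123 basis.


vB has grade-1 (vector) and grade-3 (trivector) parts: vB = (v _| B) + (v ^ B).
Vector part <vB>_1:
  e1: -v2*b12 - v3*b13 = -(4)*(4) - (1)*(4) = -20
  e2: v1*b12 - v3*b23 = (1)*(4) - (1)*(-1) = 5
  e3: v1*b13 + v2*b23 = (1)*(4) + (4)*(-1) = 0
Trivector part <vB>_3:
  e123: v1*b23 - v2*b13 + v3*b12 = (1)*(-1) - (4)*(4) + (1)*(4) = -13
vB = -20*e1 + 5*e2 + 0*e3 - 13*e123


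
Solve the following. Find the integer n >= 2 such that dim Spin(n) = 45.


dim Spin(n) = dim so(n) = n(n-1)/2.
Solve n(n-1)/2 = 45, i.e. n^2 - n - 90 = 0.
Discriminant = 1 + 8*45 = 361
n = (1 + sqrt(361))/2 = (1 + 19)/2 = 10


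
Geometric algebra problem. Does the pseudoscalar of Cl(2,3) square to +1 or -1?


The pseudoscalar I = e1...e_n (product of all n generators) of Cl(p,q) satisfies I^2 = (-1)^(q + n(n-1)/2).
p = 2, q = 3, n = p + q = 5
n(n-1)/2 = 5 * 4 / 2 = 10
Exponent = q + n(n-1)/2 = 3 + 10 = 13
I^2 = (-1)^13 = -1


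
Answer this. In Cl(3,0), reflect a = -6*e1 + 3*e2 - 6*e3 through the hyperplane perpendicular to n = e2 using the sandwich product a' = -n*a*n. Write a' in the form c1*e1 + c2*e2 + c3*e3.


Reflection formula: a' = -n*a*n, with n = e2 (unit vector, n^2 = 1).
For reflection through hyperplane perp to e2:
The component along e2 flips sign, others stay.
a = (-6, 3, -6)
a' = (-6, -3, -6)
a' = -6*e1 - 3*e2 - 6*e3


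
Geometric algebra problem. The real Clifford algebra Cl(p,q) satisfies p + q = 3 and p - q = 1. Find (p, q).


We need p + q = 3 and p - q = 1.
Adding: 2p = 3 + 1 = 4, so p = 2.
Then q = 3 - 2 = 1.
(p, q) = (2, 1)


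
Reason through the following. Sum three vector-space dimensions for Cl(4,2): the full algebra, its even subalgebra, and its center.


n = 4 + 2 = 6
Total dim = 2^6 = 64
Even subalgebra dim = 2^5 = 32
n is even, so center dim = 1
Sum = 64 + 32 + 1 = 97


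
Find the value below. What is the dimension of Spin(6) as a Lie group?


Spin(n) double-covers SO(n); both have Lie algebra so(n) of dimension n(n-1)/2.
n = 6
n(n-1) = 6 * 5 = 30
dim Spin(6) = 30/2 = 15


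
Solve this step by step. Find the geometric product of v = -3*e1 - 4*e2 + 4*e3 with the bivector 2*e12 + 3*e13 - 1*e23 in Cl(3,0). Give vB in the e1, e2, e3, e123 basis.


vB has grade-1 (vector) and grade-3 (trivector) parts: vB = (v _| B) + (v ^ B).
Vector part <vB>_1:
  e1: -v2*b12 - v3*b13 = -(-4)*(2) - (4)*(3) = -4
  e2: v1*b12 - v3*b23 = (-3)*(2) - (4)*(-1) = -2
  e3: v1*b13 + v2*b23 = (-3)*(3) + (-4)*(-1) = -5
Trivector part <vB>_3:
  e123: v1*b23 - v2*b13 + v3*b12 = (-3)*(-1) - (-4)*(3) + (4)*(2) = 23
vB = -4*e1 - 2*e2 - 5*e3 + 23*e123


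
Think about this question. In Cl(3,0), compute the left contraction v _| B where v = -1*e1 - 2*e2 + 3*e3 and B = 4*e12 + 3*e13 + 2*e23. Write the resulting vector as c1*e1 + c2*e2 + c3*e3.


Left contraction v _| B = <vB>_1 (grade-1 part of the geometric product vB).
Using e1_|e12 = e2, e2_|e12 = -e1, e1_|e13 = e3, e3_|e13 = -e1, e2_|e23 = e3, e3_|e23 = -e2:
e1 coeff: -v2*b12 - v3*b13 = -(-2)*(4) - (3)*(3) = -1
e2 coeff: v1*b12 - v3*b23 = (-1)*(4) - (3)*(2) = -10
e3 coeff: v1*b13 + v2*b23 = (-1)*(3) + (-2)*(2) = -7
v _| B = -1*e1 - 10*e2 - 7*e3


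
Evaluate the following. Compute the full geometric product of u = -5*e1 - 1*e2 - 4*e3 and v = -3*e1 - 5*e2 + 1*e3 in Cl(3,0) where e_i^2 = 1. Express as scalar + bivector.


In Cl(3,0): e_i^2 = 1, e_ie_j = -e_je_i for i != j.
Scalar part = u . v = (-5)*(-3) + (-1)*(-5) + (-4)*1
= 15 + 5 + (-4) = 16
e12 coeff = (-5)*(-5) - (-1)*(-3) = 25 - 3 = 22
e13 coeff = (-5)*1 - (-4)*(-3) = -5 - 12 = -17
e23 coeff = (-1)*1 - (-4)*(-5) = -1 - 20 = -21
uv = 16 + 22*e12 - 17*e13 - 21*e23


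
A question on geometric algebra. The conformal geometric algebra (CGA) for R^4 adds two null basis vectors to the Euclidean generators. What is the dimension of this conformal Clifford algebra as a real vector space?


The conformal model of R^4 uses Cl(5,1): the 4 Euclidean generators plus two extra orthogonal generators e+ (e+^2 = +1) and e- (e-^2 = -1), from which the null vectors e0, einf are built.
Number of generators m = 4 + 2 = 6.
dim Cl(p,q) = 2^m = 2^6 = 64


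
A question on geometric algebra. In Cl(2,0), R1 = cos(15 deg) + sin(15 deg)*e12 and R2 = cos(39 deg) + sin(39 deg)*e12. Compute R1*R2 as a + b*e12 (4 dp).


Same-plane rotors commute and their half-angles add:
R1*R2 = cos(a1 + a2) + sin(a1 + a2)*e12.
a1 + a2 = 15 + 39 = 54 deg
cos(54 deg) = 0.5878
sin(54 deg) = 0.8090
R1*R2 = 0.5878 + 0.8090*e12


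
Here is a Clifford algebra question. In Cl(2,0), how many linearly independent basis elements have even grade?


Even subalgebra dimension = 2^(n-1)
n = 2 + 0 = 2
2^(2 - 1) = 2^1 = 2
Verification: sum of C(2,k) for even k = 1 + 1 = 2
Result = 2


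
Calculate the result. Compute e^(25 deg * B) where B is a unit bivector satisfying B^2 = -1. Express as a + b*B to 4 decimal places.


For a unit bivector B with B^2 = -1, the exponential series gives
e^(theta*B) = cos(theta) + sin(theta)*B (the GA analogue of Euler's formula).
theta = 25 degrees = 0.436332 rad
cos(25 deg) = 0.9063
sin(25 deg) = 0.4226
exp(theta*B) = 0.9063 + 0.4226*B


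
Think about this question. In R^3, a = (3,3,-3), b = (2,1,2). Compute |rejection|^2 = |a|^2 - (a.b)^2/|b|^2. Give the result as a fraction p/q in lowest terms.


|a|^2 = 3^2 + 3^2 + (-3)^2 = 27
|b|^2 = 2^2 + 1^2 + 2^2 = 9
a . b = 3*2 + 3*1 + (-3)*2 = 3
(a.b)^2 = 3^2 = 9
|rej|^2 = 27 - 9/9
= (243 - 9)/9
= 234/9
In lowest terms: 26/1


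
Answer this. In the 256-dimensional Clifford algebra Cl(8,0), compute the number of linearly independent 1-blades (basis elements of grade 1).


Number of grade-k basis blades in Cl(p,q) with n = p + q is C(n, k).
n = 8 + 0 = 8
C(8, 1) = 8! / (1! * 7!)
= 40320 / (1 * 5040)
= 8


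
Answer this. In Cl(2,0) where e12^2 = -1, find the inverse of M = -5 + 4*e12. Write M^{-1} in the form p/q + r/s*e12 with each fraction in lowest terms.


M = -5 + 4*e12, where e12^2 = -1.
Since M commutes with its reverse ~M = a - b*e12, M * ~M = a^2 - b^2*e12^2 = a^2 + b^2.
So M^{-1} = ~M / (a^2 + b^2) = (a - b*e12)/(a^2 + b^2).
a^2 + b^2 = 25 + 16 = 41
Scalar part = -5/41 = -5/41
Bivector coeff = -4/41 = -4/41
M^{-1} = -5/41 - 4/41*e12


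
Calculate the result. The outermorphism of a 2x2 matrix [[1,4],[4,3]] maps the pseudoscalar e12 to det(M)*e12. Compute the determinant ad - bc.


The outermorphism of a linear map f sends e1^e2 to f(e1)^f(e2).
f(e1) = 1*e1 + 4*e2
f(e2) = 4*e1 + 3*e2
f(e1) ^ f(e2) = (1*e1 + 4*e2) ^ (4*e1 + 3*e2)
= 1*3*e12 + 4*4*e21
= (3 - 16)*e12
= -13*e12
Coefficient = -13


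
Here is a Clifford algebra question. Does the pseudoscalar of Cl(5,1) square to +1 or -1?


The pseudoscalar I = e1...e_n (product of all n generators) of Cl(p,q) satisfies I^2 = (-1)^(q + n(n-1)/2).
p = 5, q = 1, n = p + q = 6
n(n-1)/2 = 6 * 5 / 2 = 15
Exponent = q + n(n-1)/2 = 1 + 15 = 16
I^2 = (-1)^16 = +1


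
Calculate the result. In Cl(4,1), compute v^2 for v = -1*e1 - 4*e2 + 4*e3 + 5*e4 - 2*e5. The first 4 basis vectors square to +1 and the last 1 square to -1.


v^2 = sum of c_i^2 * e_i^2
Positive signature terms (e_i^2 = +1): (-1)^2 + (-4)^2 + 4^2 + 5^2 = 58
Negative signature terms (e_j^2 = -1): (-2)^2 = 4
v^2 = 58 - 4 = 54


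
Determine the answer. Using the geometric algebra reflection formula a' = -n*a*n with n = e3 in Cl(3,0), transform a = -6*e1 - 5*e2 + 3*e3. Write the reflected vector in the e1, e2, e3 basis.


Reflection formula: a' = -n*a*n, with n = e3 (unit vector, n^2 = 1).
For reflection through hyperplane perp to e3:
The component along e3 flips sign, others stay.
a = (-6, -5, 3)
a' = (-6, -5, -3)
a' = -6*e1 - 5*e2 - 3*e3


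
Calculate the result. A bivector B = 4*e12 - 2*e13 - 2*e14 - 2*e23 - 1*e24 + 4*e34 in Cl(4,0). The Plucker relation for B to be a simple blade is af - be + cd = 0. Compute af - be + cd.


Plucker relation: af - be + cd
a*f = 4*4 = 16
b*e = (-2)*(-1) = 2
c*d = (-2)*(-2) = 4
af - be + cd = 16 - 2 + 4
= 18


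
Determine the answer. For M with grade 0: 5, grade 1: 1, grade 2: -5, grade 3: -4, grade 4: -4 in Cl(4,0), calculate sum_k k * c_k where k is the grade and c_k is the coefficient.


Grade-weighted sum = sum of grade_k * coefficient_k
0*5 = 0
1*1 = 1
2*(-5) = -10
3*(-4) = -12
4*(-4) = -16
Total = 0 + 1 + (-10) + (-12) + (-16) = -37


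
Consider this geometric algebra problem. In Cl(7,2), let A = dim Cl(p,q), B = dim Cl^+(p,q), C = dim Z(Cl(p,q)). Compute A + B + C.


n = 7 + 2 = 9
Total dim = 2^9 = 512
Even subalgebra dim = 2^8 = 256
n is odd, so center dim = 2
Sum = 512 + 256 + 2 = 770


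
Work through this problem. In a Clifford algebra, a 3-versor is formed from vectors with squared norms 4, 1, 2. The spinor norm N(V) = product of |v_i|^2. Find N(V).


Spinor norm N(V) = |v1|^2 * |v2|^2 * ... * |v3|^2
= 4 * 1 * 2
Running product: 4, 4, 8
N(V) = 8


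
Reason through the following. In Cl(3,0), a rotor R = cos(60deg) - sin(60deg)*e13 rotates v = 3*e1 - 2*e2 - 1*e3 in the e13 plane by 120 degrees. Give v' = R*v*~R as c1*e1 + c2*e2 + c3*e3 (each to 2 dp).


Rotor R = cos(60deg) - sin(60deg)*e13
Rotation angle theta = 2 * 60 = 120 degrees in the e13 plane (e1 -> e3).
The component perpendicular to the plane (e2) is invariant: v'_2 = v2 = -2.00
cos(120deg) = -0.5000, sin(120deg) = 0.8660
v'_1 = v1*cos(theta) - v3*sin(theta) = 3*(-0.5000) - (-1)*0.8660 = -0.63
v'_3 = v1*sin(theta) + v3*cos(theta) = 3*0.8660 + (-1)*(-0.5000) = 3.10
v' = -0.63*e1 - 2.00*e2 + 3.10*e3


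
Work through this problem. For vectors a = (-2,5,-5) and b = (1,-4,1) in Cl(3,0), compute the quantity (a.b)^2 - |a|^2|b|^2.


a . b = (-2)*1 + 5*(-4) + (-5)*1
= -2 + (-20) + (-5) = -27
|a|^2 = (-2)^2 + 5^2 + (-5)^2 = 54
|b|^2 = 1^2 + (-4)^2 + 1^2 = 18
(a.b)^2 = (-27)^2 = 729
|a|^2 * |b|^2 = 54 * 18 = 972
Result = 729 - 972 = -243


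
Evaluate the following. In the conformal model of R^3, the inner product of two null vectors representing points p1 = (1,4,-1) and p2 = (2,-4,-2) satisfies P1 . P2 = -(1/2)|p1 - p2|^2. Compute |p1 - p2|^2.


p1 - p2 = (-1, 8, 1)
|p1 - p2|^2 = (-1)^2 + 8^2 + 1^2
= 1 + 64 + 1
= 66


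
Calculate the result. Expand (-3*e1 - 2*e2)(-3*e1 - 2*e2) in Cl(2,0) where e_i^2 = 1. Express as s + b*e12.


Expand: (-3*e1 - 2*e2)(-3*e1 - 2*e2)
= (-3)*(-3)*e1e1 + (-3)*(-2)*e1e2 + (-2)*(-3)*e2e1 + (-2)*(-2)*e2e2
Using e1^2 = e2^2 = 1, e2e1 = -e1e2:
Scalar part s = (-3)*(-3) + (-2)*(-2) = 9 + 4 = 13
Bivector part b = (-3)*(-2) - (-2)*(-3) = 6 - 6 = 0
uv = 13 + 0*e12


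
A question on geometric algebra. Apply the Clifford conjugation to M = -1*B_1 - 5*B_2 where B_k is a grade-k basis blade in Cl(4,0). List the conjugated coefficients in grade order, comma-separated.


Clifford conjugate sign for grade k: (-1)^(k(k+1)/2)
Grade 1: (-1)^(1*2/2) = (-1)^1 = -1, coeff -1 -> 1
Grade 2: (-1)^(2*3/2) = (-1)^3 = -1, coeff -5 -> 5
Conjugated coefficients: 1, 5


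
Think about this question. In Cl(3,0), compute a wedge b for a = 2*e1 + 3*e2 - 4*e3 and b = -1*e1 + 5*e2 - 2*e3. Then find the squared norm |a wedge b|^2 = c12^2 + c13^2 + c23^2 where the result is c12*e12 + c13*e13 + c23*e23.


a wedge b = (a1*b2 - a2*b1)*e12 + (a1*b3 - a3*b1)*e13 + (a2*b3 - a3*b2)*e23
e12 coeff: 2*5 - 3*(-1) = 10 - (-3) = 13
e13 coeff: 2*(-2) - (-4)*(-1) = -4 - 4 = -8
e23 coeff: 3*(-2) - (-4)*5 = -6 - (-20) = 14
|a wedge b|^2 = 13^2 + (-8)^2 + 14^2
= 169 + 64 + 196
= 429


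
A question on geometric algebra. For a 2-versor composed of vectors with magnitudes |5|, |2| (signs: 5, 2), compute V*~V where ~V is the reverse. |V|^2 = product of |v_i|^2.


Each vector v_i has |v_i|^2 = s_i^2
Squared scales: 5^2 = 25, 2^2 = 4
|V|^2 = 25 * 4
= 100


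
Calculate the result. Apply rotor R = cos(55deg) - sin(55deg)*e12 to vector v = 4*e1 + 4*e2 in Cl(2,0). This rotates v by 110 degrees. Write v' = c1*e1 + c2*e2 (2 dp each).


Rotor R = cos(55deg) - sin(55deg)*e12
Rotation angle theta = 2 * 55 = 110 degrees
v' = R*v*~R rotates v by theta.
cos(110deg) = -0.3420, sin(110deg) = 0.9397
v'_1 = 4*cos(110deg) - 4*sin(110deg)
= 4*(-0.3420) - 4*0.9397
= -5.13
v'_2 = 4*sin(110deg) + 4*cos(110deg)
= 4*0.9397 + 4*(-0.3420)
= 2.39
v' = -5.13*e1 + 2.39*e2


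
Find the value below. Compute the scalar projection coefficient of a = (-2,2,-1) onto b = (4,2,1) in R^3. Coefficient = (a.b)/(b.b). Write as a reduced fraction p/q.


Projection coefficient = (a . b) / (b . b)
a . b = (-2)*4 + 2*2 + (-1)*1
= -8 + 4 + (-1) = -5
b . b = 4^2 + 2^2 + 1^2
= 16 + 4 + 1 = 21
Coefficient = -5/21
In lowest terms: -5/21


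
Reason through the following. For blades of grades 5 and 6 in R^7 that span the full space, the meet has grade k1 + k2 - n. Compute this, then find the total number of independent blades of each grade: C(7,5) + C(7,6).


Meet grade = grade(A) + grade(B) - n
= 5 + 6 - 7 = 4
C(7,5) = 21
C(7,6) = 7
dim_A + dim_B = 21 + 7 = 28


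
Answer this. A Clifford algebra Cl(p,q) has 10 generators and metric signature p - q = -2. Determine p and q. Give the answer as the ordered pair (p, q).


We need p + q = 10 and p - q = -2.
Adding: 2p = 10 + (-2) = 8, so p = 4.
Then q = 10 - 4 = 6.
(p, q) = (4, 6)


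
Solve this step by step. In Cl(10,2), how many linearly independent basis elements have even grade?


Even subalgebra dimension = 2^(n-1)
n = 10 + 2 = 12
2^(12 - 1) = 2^11 = 2048
Verification: sum of C(12,k) for even k = 1 + 66 + 495 + 924 + 495 + 66 + 1 = 2048
Result = 2048


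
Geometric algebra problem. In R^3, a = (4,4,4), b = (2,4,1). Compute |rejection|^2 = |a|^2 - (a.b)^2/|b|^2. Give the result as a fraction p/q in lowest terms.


|a|^2 = 4^2 + 4^2 + 4^2 = 48
|b|^2 = 2^2 + 4^2 + 1^2 = 21
a . b = 4*2 + 4*4 + 4*1 = 28
(a.b)^2 = 28^2 = 784
|rej|^2 = 48 - 784/21
= (1008 - 784)/21
= 224/21
In lowest terms: 32/3


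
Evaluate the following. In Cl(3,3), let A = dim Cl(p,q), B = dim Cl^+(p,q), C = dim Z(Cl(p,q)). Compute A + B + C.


n = 3 + 3 = 6
Total dim = 2^6 = 64
Even subalgebra dim = 2^5 = 32
n is even, so center dim = 1
Sum = 64 + 32 + 1 = 97


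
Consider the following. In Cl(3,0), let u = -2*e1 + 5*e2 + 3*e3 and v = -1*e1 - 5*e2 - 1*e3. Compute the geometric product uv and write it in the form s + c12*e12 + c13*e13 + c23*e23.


In Cl(3,0): e_i^2 = 1, e_ie_j = -e_je_i for i != j.
Scalar part = u . v = (-2)*(-1) + 5*(-5) + 3*(-1)
= 2 + (-25) + (-3) = -26
e12 coeff = (-2)*(-5) - 5*(-1) = 10 - (-5) = 15
e13 coeff = (-2)*(-1) - 3*(-1) = 2 - (-3) = 5
e23 coeff = 5*(-1) - 3*(-5) = -5 - (-15) = 10
uv = -26 + 15*e12 + 5*e13 + 10*e23


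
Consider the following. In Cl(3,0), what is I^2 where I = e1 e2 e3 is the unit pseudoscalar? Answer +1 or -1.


The pseudoscalar I = e1...e_n (product of all n generators) of Cl(p,q) satisfies I^2 = (-1)^(q + n(n-1)/2).
p = 3, q = 0, n = p + q = 3
n(n-1)/2 = 3 * 2 / 2 = 3
Exponent = q + n(n-1)/2 = 0 + 3 = 3
I^2 = (-1)^3 = -1


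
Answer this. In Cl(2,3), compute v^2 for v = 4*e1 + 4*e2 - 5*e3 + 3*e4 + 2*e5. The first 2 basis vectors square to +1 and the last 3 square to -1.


v^2 = sum of c_i^2 * e_i^2
Positive signature terms (e_i^2 = +1): 4^2 + 4^2 = 32
Negative signature terms (e_j^2 = -1): (-5)^2 + 3^2 + 2^2 = 38
v^2 = 32 - 38 = -6


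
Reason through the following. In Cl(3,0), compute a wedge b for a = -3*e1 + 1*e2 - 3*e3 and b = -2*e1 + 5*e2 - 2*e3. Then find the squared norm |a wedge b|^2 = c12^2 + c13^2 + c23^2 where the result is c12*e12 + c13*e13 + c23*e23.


a wedge b = (a1*b2 - a2*b1)*e12 + (a1*b3 - a3*b1)*e13 + (a2*b3 - a3*b2)*e23
e12 coeff: (-3)*5 - 1*(-2) = -15 - (-2) = -13
e13 coeff: (-3)*(-2) - (-3)*(-2) = 6 - 6 = 0
e23 coeff: 1*(-2) - (-3)*5 = -2 - (-15) = 13
|a wedge b|^2 = (-13)^2 + 0^2 + 13^2
= 169 + 0 + 169
= 338


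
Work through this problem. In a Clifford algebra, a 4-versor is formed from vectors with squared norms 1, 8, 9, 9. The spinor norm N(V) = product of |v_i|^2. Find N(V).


Spinor norm N(V) = |v1|^2 * |v2|^2 * ... * |v4|^2
= 1 * 8 * 9 * 9
Running product: 1, 8, 72, 648
N(V) = 648


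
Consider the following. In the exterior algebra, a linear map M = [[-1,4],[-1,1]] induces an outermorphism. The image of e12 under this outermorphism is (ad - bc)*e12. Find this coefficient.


The outermorphism of a linear map f sends e1^e2 to f(e1)^f(e2).
f(e1) = -1*e1 - 1*e2
f(e2) = 4*e1 + 1*e2
f(e1) ^ f(e2) = (-1*e1 - 1*e2) ^ (4*e1 + 1*e2)
= (-1)*1*e12 + (-1)*4*e21
= (-1 - (-4))*e12
= 3*e12
Coefficient = 3


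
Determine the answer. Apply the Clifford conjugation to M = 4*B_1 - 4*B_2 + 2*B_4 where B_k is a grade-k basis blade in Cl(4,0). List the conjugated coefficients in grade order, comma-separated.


Clifford conjugate sign for grade k: (-1)^(k(k+1)/2)
Grade 1: (-1)^(1*2/2) = (-1)^1 = -1, coeff 4 -> -4
Grade 2: (-1)^(2*3/2) = (-1)^3 = -1, coeff -4 -> 4
Grade 4: (-1)^(4*5/2) = (-1)^10 = 1, coeff 2 -> 2
Conjugated coefficients: -4, 4, 2


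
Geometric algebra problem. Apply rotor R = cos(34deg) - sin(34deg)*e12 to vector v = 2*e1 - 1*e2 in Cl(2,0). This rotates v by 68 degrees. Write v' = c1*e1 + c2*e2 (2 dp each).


Rotor R = cos(34deg) - sin(34deg)*e12
Rotation angle theta = 2 * 34 = 68 degrees
v' = R*v*~R rotates v by theta.
cos(68deg) = 0.3746, sin(68deg) = 0.9272
v'_1 = 2*cos(68deg) - (-1)*sin(68deg)
= 2*0.3746 - (-1)*0.9272
= 1.68
v'_2 = 2*sin(68deg) + (-1)*cos(68deg)
= 2*0.9272 + (-1)*0.3746
= 1.48
v' = 1.68*e1 + 1.48*e2


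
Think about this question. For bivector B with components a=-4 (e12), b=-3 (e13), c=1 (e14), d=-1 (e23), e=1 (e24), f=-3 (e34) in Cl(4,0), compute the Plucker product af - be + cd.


Plucker relation: af - be + cd
a*f = (-4)*(-3) = 12
b*e = (-3)*1 = -3
c*d = 1*(-1) = -1
af - be + cd = 12 - (-3) + (-1)
= 14


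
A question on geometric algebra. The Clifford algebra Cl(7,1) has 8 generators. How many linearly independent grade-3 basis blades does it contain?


Number of grade-k basis blades in Cl(p,q) with n = p + q is C(n, k).
n = 7 + 1 = 8
C(8, 3) = 8! / (3! * 5!)
= 40320 / (6 * 120)
= 56


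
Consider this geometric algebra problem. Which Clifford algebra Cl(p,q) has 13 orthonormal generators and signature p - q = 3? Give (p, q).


We need p + q = 13 and p - q = 3.
Adding: 2p = 13 + 3 = 16, so p = 8.
Then q = 13 - 8 = 5.
(p, q) = (8, 5)


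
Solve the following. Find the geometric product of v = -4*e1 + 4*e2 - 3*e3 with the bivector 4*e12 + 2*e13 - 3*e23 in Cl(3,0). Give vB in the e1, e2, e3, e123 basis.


vB has grade-1 (vector) and grade-3 (trivector) parts: vB = (v _| B) + (v ^ B).
Vector part <vB>_1:
  e1: -v2*b12 - v3*b13 = -(4)*(4) - (-3)*(2) = -10
  e2: v1*b12 - v3*b23 = (-4)*(4) - (-3)*(-3) = -25
  e3: v1*b13 + v2*b23 = (-4)*(2) + (4)*(-3) = -20
Trivector part <vB>_3:
  e123: v1*b23 - v2*b13 + v3*b12 = (-4)*(-3) - (4)*(2) + (-3)*(4) = -8
vB = -10*e1 - 25*e2 - 20*e3 - 8*e123


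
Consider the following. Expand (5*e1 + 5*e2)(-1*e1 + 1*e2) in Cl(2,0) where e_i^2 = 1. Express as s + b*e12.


Expand: (5*e1 + 5*e2)(-1*e1 + 1*e2)
= 5*(-1)*e1e1 + 5*1*e1e2 + 5*(-1)*e2e1 + 5*1*e2e2
Using e1^2 = e2^2 = 1, e2e1 = -e1e2:
Scalar part s = 5*(-1) + 5*1 = -5 + 5 = 0
Bivector part b = 5*1 - 5*(-1) = 5 - (-5) = 10
uv = 0 + 10*e12


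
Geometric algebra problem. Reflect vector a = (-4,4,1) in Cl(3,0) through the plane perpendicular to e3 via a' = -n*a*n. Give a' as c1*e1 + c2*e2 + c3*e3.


Reflection formula: a' = -n*a*n, with n = e3 (unit vector, n^2 = 1).
For reflection through hyperplane perp to e3:
The component along e3 flips sign, others stay.
a = (-4, 4, 1)
a' = (-4, 4, -1)
a' = -4*e1 + 4*e2 - 1*e3


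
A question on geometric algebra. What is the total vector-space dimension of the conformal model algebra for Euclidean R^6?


The conformal model of R^6 uses Cl(7,1): the 6 Euclidean generators plus two extra orthogonal generators e+ (e+^2 = +1) and e- (e-^2 = -1), from which the null vectors e0, einf are built.
Number of generators m = 6 + 2 = 8.
dim Cl(p,q) = 2^m = 2^8 = 256


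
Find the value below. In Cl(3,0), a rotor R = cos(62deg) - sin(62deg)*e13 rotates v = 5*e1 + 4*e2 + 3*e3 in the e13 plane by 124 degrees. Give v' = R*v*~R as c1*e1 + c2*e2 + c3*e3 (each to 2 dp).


Rotor R = cos(62deg) - sin(62deg)*e13
Rotation angle theta = 2 * 62 = 124 degrees in the e13 plane (e1 -> e3).
The component perpendicular to the plane (e2) is invariant: v'_2 = v2 = 4.00
cos(124deg) = -0.5592, sin(124deg) = 0.8290
v'_1 = v1*cos(theta) - v3*sin(theta) = 5*(-0.5592) - 3*0.8290 = -5.28
v'_3 = v1*sin(theta) + v3*cos(theta) = 5*0.8290 + 3*(-0.5592) = 2.47
v' = -5.28*e1 + 4.00*e2 + 2.47*e3


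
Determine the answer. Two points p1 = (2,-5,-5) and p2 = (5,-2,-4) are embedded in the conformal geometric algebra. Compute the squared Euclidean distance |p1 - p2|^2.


p1 - p2 = (-3, -3, -1)
|p1 - p2|^2 = (-3)^2 + (-3)^2 + (-1)^2
= 9 + 9 + 1
= 19


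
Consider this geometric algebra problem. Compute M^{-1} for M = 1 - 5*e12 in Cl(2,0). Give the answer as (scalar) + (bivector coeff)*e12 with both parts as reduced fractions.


M = 1 - 5*e12, where e12^2 = -1.
Since M commutes with its reverse ~M = a - b*e12, M * ~M = a^2 - b^2*e12^2 = a^2 + b^2.
So M^{-1} = ~M / (a^2 + b^2) = (a - b*e12)/(a^2 + b^2).
a^2 + b^2 = 1 + 25 = 26
Scalar part = 1/26 = 1/26
Bivector coeff = 5/26 = 5/26
M^{-1} = 1/26 + 5/26*e12


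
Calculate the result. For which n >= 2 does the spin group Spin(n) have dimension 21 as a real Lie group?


dim Spin(n) = dim so(n) = n(n-1)/2.
Solve n(n-1)/2 = 21, i.e. n^2 - n - 42 = 0.
Discriminant = 1 + 8*21 = 169
n = (1 + sqrt(169))/2 = (1 + 13)/2 = 7


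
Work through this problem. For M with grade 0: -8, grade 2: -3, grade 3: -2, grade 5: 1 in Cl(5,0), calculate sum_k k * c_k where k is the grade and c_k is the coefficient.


Grade-weighted sum = sum of grade_k * coefficient_k
0*(-8) = 0
2*(-3) = -6
3*(-2) = -6
5*1 = 5
Total = 0 + (-6) + (-6) + 5 = -7


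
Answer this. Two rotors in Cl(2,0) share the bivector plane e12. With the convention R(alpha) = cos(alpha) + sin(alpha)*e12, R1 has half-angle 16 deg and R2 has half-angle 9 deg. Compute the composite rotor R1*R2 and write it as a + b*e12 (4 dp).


Same-plane rotors commute and their half-angles add:
R1*R2 = cos(a1 + a2) + sin(a1 + a2)*e12.
a1 + a2 = 16 + 9 = 25 deg
cos(25 deg) = 0.9063
sin(25 deg) = 0.4226
R1*R2 = 0.9063 + 0.4226*e12


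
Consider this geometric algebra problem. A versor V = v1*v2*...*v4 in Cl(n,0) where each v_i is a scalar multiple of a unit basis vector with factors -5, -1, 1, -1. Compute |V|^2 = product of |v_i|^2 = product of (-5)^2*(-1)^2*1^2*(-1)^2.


Each vector v_i has |v_i|^2 = s_i^2
Squared scales: (-5)^2 = 25, (-1)^2 = 1, 1^2 = 1, (-1)^2 = 1
|V|^2 = 25 * 1 * 1 * 1
= 25


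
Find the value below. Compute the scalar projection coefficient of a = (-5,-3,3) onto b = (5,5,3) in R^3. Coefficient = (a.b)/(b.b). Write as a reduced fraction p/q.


Projection coefficient = (a . b) / (b . b)
a . b = (-5)*5 + (-3)*5 + 3*3
= -25 + (-15) + 9 = -31
b . b = 5^2 + 5^2 + 3^2
= 25 + 25 + 9 = 59
Coefficient = -31/59
In lowest terms: -31/59


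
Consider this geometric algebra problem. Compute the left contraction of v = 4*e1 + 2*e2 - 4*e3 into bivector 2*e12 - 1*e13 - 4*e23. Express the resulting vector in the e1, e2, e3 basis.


Left contraction v _| B = <vB>_1 (grade-1 part of the geometric product vB).
Using e1_|e12 = e2, e2_|e12 = -e1, e1_|e13 = e3, e3_|e13 = -e1, e2_|e23 = e3, e3_|e23 = -e2:
e1 coeff: -v2*b12 - v3*b13 = -(2)*(2) - (-4)*(-1) = -8
e2 coeff: v1*b12 - v3*b23 = (4)*(2) - (-4)*(-4) = -8
e3 coeff: v1*b13 + v2*b23 = (4)*(-1) + (2)*(-4) = -12
v _| B = -8*e1 - 8*e2 - 12*e3


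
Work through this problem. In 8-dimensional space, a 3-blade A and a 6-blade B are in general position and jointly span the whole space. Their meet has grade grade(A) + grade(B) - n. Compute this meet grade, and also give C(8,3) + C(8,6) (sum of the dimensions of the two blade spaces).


Meet grade = grade(A) + grade(B) - n
= 3 + 6 - 8 = 1
C(8,3) = 56
C(8,6) = 28
dim_A + dim_B = 56 + 28 = 84


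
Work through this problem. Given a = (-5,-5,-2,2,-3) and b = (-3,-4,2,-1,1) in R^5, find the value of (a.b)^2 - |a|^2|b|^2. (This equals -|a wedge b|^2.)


a . b = (-5)*(-3) + (-5)*(-4) + (-2)*2 + 2*(-1) + (-3)*1
= 15 + 20 + (-4) + (-2) + (-3) = 26
|a|^2 = (-5)^2 + (-5)^2 + (-2)^2 + 2^2 + (-3)^2 = 67
|b|^2 = (-3)^2 + (-4)^2 + 2^2 + (-1)^2 + 1^2 = 31
(a.b)^2 = 26^2 = 676
|a|^2 * |b|^2 = 67 * 31 = 2077
Result = 676 - 2077 = -1401


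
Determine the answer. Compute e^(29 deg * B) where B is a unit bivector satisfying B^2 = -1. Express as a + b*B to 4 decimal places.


For a unit bivector B with B^2 = -1, the exponential series gives
e^(theta*B) = cos(theta) + sin(theta)*B (the GA analogue of Euler's formula).
theta = 29 degrees = 0.506145 rad
cos(29 deg) = 0.8746
sin(29 deg) = 0.4848
exp(theta*B) = 0.8746 + 0.4848*B


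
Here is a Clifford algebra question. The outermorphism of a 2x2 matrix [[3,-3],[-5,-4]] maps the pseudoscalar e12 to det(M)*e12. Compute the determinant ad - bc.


The outermorphism of a linear map f sends e1^e2 to f(e1)^f(e2).
f(e1) = 3*e1 - 5*e2
f(e2) = -3*e1 - 4*e2
f(e1) ^ f(e2) = (3*e1 - 5*e2) ^ (-3*e1 - 4*e2)
= 3*(-4)*e12 + (-5)*(-3)*e21
= (-12 - 15)*e12
= -27*e12
Coefficient = -27


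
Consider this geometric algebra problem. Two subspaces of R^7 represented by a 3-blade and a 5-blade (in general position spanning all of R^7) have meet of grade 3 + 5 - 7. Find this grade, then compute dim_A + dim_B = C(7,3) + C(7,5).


Meet grade = grade(A) + grade(B) - n
= 3 + 5 - 7 = 1
C(7,3) = 35
C(7,5) = 21
dim_A + dim_B = 35 + 21 = 56


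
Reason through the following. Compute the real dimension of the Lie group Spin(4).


Spin(n) double-covers SO(n); both have Lie algebra so(n) of dimension n(n-1)/2.
n = 4
n(n-1) = 4 * 3 = 12
dim Spin(4) = 12/2 = 6


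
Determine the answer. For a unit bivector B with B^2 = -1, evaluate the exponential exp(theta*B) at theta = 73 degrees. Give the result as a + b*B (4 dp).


For a unit bivector B with B^2 = -1, the exponential series gives
e^(theta*B) = cos(theta) + sin(theta)*B (the GA analogue of Euler's formula).
theta = 73 degrees = 1.27409 rad
cos(73 deg) = 0.2924
sin(73 deg) = 0.9563
exp(theta*B) = 0.2924 + 0.9563*B


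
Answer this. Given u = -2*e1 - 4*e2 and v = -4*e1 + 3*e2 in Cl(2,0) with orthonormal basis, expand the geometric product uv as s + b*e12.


Expand: (-2*e1 - 4*e2)(-4*e1 + 3*e2)
= (-2)*(-4)*e1e1 + (-2)*3*e1e2 + (-4)*(-4)*e2e1 + (-4)*3*e2e2
Using e1^2 = e2^2 = 1, e2e1 = -e1e2:
Scalar part s = (-2)*(-4) + (-4)*3 = 8 + (-12) = -4
Bivector part b = (-2)*3 - (-4)*(-4) = -6 - 16 = -22
uv = -4 - 22*e12


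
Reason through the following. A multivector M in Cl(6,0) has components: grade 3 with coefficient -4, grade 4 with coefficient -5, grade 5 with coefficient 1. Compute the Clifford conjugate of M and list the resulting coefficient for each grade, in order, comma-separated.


Clifford conjugate sign for grade k: (-1)^(k(k+1)/2)
Grade 3: (-1)^(3*4/2) = (-1)^6 = 1, coeff -4 -> -4
Grade 4: (-1)^(4*5/2) = (-1)^10 = 1, coeff -5 -> -5
Grade 5: (-1)^(5*6/2) = (-1)^15 = -1, coeff 1 -> -1
Conjugated coefficients: -4, -5, -1


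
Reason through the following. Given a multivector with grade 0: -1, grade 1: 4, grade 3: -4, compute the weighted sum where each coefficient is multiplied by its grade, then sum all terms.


Grade-weighted sum = sum of grade_k * coefficient_k
0*(-1) = 0
1*4 = 4
3*(-4) = -12
Total = 0 + 4 + (-12) = -8


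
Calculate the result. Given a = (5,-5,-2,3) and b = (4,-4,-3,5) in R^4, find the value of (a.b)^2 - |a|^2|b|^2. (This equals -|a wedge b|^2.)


a . b = 5*4 + (-5)*(-4) + (-2)*(-3) + 3*5
= 20 + 20 + 6 + 15 = 61
|a|^2 = 5^2 + (-5)^2 + (-2)^2 + 3^2 = 63
|b|^2 = 4^2 + (-4)^2 + (-3)^2 + 5^2 = 66
(a.b)^2 = 61^2 = 3721
|a|^2 * |b|^2 = 63 * 66 = 4158
Result = 3721 - 4158 = -437


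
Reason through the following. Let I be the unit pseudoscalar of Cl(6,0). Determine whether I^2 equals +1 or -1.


The pseudoscalar I = e1...e_n (product of all n generators) of Cl(p,q) satisfies I^2 = (-1)^(q + n(n-1)/2).
p = 6, q = 0, n = p + q = 6
n(n-1)/2 = 6 * 5 / 2 = 15
Exponent = q + n(n-1)/2 = 0 + 15 = 15
I^2 = (-1)^15 = -1


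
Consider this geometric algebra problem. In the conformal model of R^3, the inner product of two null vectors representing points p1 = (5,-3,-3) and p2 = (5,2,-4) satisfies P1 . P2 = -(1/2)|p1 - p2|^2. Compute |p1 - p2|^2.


p1 - p2 = (0, -5, 1)
|p1 - p2|^2 = 0^2 + (-5)^2 + 1^2
= 0 + 25 + 1
= 26


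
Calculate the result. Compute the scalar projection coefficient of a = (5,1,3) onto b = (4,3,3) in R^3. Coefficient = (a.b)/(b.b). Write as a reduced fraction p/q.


Projection coefficient = (a . b) / (b . b)
a . b = 5*4 + 1*3 + 3*3
= 20 + 3 + 9 = 32
b . b = 4^2 + 3^2 + 3^2
= 16 + 9 + 9 = 34
Coefficient = 32/34
In lowest terms: 16/17


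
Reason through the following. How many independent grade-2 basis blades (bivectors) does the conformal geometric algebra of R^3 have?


The conformal model of R^3 uses Cl(4,1) with m = 3 + 2 = 5 generators.
Number of grade-2 blades = C(m, 2) = C(5, 2)
= 5*4/2 = 10


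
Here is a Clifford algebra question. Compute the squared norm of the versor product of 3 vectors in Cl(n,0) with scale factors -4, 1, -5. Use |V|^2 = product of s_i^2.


Each vector v_i has |v_i|^2 = s_i^2
Squared scales: (-4)^2 = 16, 1^2 = 1, (-5)^2 = 25
|V|^2 = 16 * 1 * 25
= 400


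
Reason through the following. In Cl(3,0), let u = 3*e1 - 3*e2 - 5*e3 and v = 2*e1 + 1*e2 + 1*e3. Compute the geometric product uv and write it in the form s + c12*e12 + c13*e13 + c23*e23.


In Cl(3,0): e_i^2 = 1, e_ie_j = -e_je_i for i != j.
Scalar part = u . v = 3*2 + (-3)*1 + (-5)*1
= 6 + (-3) + (-5) = -2
e12 coeff = 3*1 - (-3)*2 = 3 - (-6) = 9
e13 coeff = 3*1 - (-5)*2 = 3 - (-10) = 13
e23 coeff = (-3)*1 - (-5)*1 = -3 - (-5) = 2
uv = -2 + 9*e12 + 13*e13 + 2*e23


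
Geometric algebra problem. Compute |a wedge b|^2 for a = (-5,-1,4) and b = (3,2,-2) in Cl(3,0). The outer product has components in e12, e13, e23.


a wedge b = (a1*b2 - a2*b1)*e12 + (a1*b3 - a3*b1)*e13 + (a2*b3 - a3*b2)*e23
e12 coeff: (-5)*2 - (-1)*3 = -10 - (-3) = -7
e13 coeff: (-5)*(-2) - 4*3 = 10 - 12 = -2
e23 coeff: (-1)*(-2) - 4*2 = 2 - 8 = -6
|a wedge b|^2 = (-7)^2 + (-2)^2 + (-6)^2
= 49 + 4 + 36
= 89


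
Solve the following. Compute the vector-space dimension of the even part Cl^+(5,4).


Even subalgebra dimension = 2^(n-1)
n = 5 + 4 = 9
2^(9 - 1) = 2^8 = 256
Verification: sum of C(9,k) for even k = 1 + 36 + 126 + 84 + 9 = 256
Result = 256


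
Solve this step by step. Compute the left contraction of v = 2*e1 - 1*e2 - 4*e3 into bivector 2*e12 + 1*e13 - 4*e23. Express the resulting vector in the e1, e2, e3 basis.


Left contraction v _| B = <vB>_1 (grade-1 part of the geometric product vB).
Using e1_|e12 = e2, e2_|e12 = -e1, e1_|e13 = e3, e3_|e13 = -e1, e2_|e23 = e3, e3_|e23 = -e2:
e1 coeff: -v2*b12 - v3*b13 = -(-1)*(2) - (-4)*(1) = 6
e2 coeff: v1*b12 - v3*b23 = (2)*(2) - (-4)*(-4) = -12
e3 coeff: v1*b13 + v2*b23 = (2)*(1) + (-1)*(-4) = 6
v _| B = 6*e1 - 12*e2 + 6*e3


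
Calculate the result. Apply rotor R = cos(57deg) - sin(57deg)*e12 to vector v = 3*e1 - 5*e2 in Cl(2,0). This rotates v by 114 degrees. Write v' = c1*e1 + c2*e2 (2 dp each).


Rotor R = cos(57deg) - sin(57deg)*e12
Rotation angle theta = 2 * 57 = 114 degrees
v' = R*v*~R rotates v by theta.
cos(114deg) = -0.4067, sin(114deg) = 0.9135
v'_1 = 3*cos(114deg) - (-5)*sin(114deg)
= 3*(-0.4067) - (-5)*0.9135
= 3.35
v'_2 = 3*sin(114deg) + (-5)*cos(114deg)
= 3*0.9135 + (-5)*(-0.4067)
= 4.77
v' = 3.35*e1 + 4.77*e2
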